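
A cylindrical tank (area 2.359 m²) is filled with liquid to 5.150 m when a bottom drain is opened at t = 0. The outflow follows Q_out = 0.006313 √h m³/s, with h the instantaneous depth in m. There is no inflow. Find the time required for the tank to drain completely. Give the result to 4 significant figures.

Unsteady balance on liquid volume: A dh/dt = −0.006313 √h.
Separate and integrate: 2(√h − √h₀) = −(0.006313/A) t.
Set h = 0: 2√h₀ = (0.006313/A) t_empty ⇒ t_empty = 2A√h₀/0.006313.
t_empty = 2·2.359·√5.150/0.006313 = 4.71800·2.26936/0.006313 = 1696.00 s.

1696 s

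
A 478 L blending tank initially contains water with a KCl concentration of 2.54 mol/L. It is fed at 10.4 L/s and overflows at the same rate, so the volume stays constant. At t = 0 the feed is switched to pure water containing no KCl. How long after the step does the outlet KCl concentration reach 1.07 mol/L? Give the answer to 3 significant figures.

39.7 s

Species balance on the tank: V dC/dt = Q(C_in − C), so τ = V/Q = 45.962 s.
C(t) = C_in + (C₀ − C_in) e^(−t/τ). Set C = 1.07 and solve for t:
e^(−t/τ) = (C − C_in)/(C₀ − C_in) = (1.07 − 0)/(2.54 − 0) = 0.42126
t = −τ ln(…) = 45.962 × 0.86451 = 39.734 s.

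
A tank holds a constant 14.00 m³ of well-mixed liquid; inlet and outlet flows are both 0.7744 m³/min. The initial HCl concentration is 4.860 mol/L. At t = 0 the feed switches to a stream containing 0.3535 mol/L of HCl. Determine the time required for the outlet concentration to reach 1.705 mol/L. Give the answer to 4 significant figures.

Species balance on the tank: V dC/dt = Q(C_in − C), so τ = V/Q = 18.0785 min.
C(t) = C_in + (C₀ − C_in) e^(−t/τ). Set C = 1.705 and solve for t:
e^(−t/τ) = (C − C_in)/(C₀ − C_in) = (1.705 − 0.3535)/(4.860 − 0.3535) = 0.299900
t = −τ ln(…) = 18.0785 × 1.20431 = 21.7721 min.

21.77 min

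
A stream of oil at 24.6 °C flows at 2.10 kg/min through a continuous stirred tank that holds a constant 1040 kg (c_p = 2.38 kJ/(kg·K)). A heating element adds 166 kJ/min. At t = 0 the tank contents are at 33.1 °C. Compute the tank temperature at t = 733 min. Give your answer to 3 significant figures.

52.2 °C

Energy balance: M c_p dT/dt = ṁ c_p (T_in − T) + 166.
Rearrange: dT/dt = (T_ss − T)/τ with τ = M/ṁ = 495.24 min and T_ss = T_in + Q̇/(ṁ c_p) = 57.813 °C.
T approaches T_ss exponentially: T(t) = T_ss + (T₀ − T_ss) e^(−t/τ).
T(733) = 57.813 + (-24.713)·e^(−733/495.24) = 57.813 + (-24.713)·0.22762 = 52.188 °C.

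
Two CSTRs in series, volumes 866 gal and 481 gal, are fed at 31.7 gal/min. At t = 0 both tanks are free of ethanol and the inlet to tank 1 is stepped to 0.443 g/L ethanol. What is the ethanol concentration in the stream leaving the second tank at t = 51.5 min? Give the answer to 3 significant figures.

Time constants: τᵢ = Vᵢ/Q for each well-mixed tank.
τ₁ = 866/31.7 = 27.319 min; τ₂ = 481/31.7 = 15.174 min.
Tank 1: C₁ = C_in(1 − e^(−t/τ₁)). Tank 2 (τ₁ ≠ τ₂): C₂ = C_in[1 − (τ₁ e^(−t/τ₁) − τ₂ e^(−t/τ₂))/(τ₁ − τ₂)].
At t = 51.5: e^(−t/τ₁) = 0.15180, e^(−t/τ₂) = 0.033572.
C₂ = 0.443·[1 − (27.319·0.15180 − 15.174·0.033572)/(12.145)] = 0.443·0.70048 = 0.31031 g/L.

0.310 g/L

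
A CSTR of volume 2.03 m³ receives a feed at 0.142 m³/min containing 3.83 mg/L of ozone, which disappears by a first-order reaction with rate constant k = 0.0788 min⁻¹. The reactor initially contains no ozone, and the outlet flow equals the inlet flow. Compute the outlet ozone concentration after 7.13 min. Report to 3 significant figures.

1.18 mg/L

Species balance: V dC/dt = Q C_in − Q C − k V C.
This is linear with rate a = Q/V + k = 0.14875 min⁻¹.
C_ss = Q C_in/(Q + kV) = 1.8011 mg/L; C(t) = C_ss + (C₀ − C_ss) e^(−a t).
C(7.13) = 1.8011 + (-1.8011)·e^(−0.14875·7.13) = 1.8011 + (-1.8011)·0.34625 = 1.1775 mg/L.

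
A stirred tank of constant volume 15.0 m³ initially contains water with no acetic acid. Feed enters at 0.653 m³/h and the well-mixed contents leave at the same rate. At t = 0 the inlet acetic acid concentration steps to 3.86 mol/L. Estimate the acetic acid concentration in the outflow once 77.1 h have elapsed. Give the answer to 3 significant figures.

3.73 mol/L

Transient balance on the dissolved component: V dC/dt = Q(C_in − C).
Time constant τ = V/Q = 15.0/0.653 = 22.971 h.
C approaches C_in exponentially: C(t) = C_in + (C₀ − C_in) e^(−t/τ).
C(77.1) = 3.86 + (0 − 3.86)·e^(−77.1/22.971) = 3.86 + (-3.8600)·0.034860 = 3.7254 mol/L.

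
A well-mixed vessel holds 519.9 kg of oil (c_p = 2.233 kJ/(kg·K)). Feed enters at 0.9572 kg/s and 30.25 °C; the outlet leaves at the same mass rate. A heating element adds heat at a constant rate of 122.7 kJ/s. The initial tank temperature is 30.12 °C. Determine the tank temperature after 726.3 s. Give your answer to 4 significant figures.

72.55 °C

M c_p dT/dt = ṁ c_p (T_in − T) + Q̇.
Rearrange: dT/dt = (T_ss − T)/τ with τ = M/ṁ = 543.147 s and T_ss = T_in + Q̇/(ṁ c_p) = 87.6555 °C.
Integrating: T(t) = T_ss + (T₀ − T_ss) e^(−t/τ).
T(726.3) = 87.6555 + (-57.5355)·e^(−726.3/543.147) = 87.6555 + (-57.5355)·0.262578 = 72.5479 °C.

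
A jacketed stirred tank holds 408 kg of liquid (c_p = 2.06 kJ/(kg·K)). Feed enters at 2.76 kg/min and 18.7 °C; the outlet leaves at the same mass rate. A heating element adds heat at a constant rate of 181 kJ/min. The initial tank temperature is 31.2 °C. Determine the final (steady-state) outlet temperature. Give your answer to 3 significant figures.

50.5 °C

M c_p dT/dt = ṁ c_p (T_in − T) + Q̇.
At steady state dT/dt = 0 ⇒ T_ss = T_in + Q̇/(ṁ c_p) = 18.7 + 181/(2.76·2.06) = 50.535 °C.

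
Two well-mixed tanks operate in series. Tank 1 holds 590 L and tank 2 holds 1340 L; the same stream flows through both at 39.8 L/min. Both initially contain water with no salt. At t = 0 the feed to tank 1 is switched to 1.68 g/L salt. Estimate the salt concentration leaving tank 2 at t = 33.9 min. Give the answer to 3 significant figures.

Time constants: τᵢ = Vᵢ/Q for each well-mixed tank.
τ₁ = 590/39.8 = 14.824 min; τ₂ = 1340/39.8 = 33.668 min.
Tank 1: C₁ = C_in(1 − e^(−t/τ₁)). Tank 2 (τ₁ ≠ τ₂): C₂ = C_in[1 − (τ₁ e^(−t/τ₁) − τ₂ e^(−t/τ₂))/(τ₁ − τ₂)].
At t = 33.9: e^(−t/τ₁) = 0.10159, e^(−t/τ₂) = 0.36536.
C₂ = 1.68·[1 − (14.824·0.10159 − 33.668·0.36536)/(-18.844)] = 1.68·0.42715 = 0.71761 g/L.

0.718 g/L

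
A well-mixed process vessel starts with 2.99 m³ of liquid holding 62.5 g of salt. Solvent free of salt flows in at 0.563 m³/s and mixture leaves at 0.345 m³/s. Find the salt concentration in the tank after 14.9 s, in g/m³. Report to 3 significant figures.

Total volume: dV/dt = Q_in − Q_out = 0.21800 m³/s, so V(t) = 2.99 + 0.21800 t and V(14.9) = 6.2382 m³.
Species balance (pure solvent in): dm/dt = −Q_out · m/V(t).
dm/m = −Q_out dt/(V₀ + 0.21800 t); integrating gives ln(m/m₀) = −(Q_out/(Q_in−Q_out)) ln(V/V₀).
m = m₀ (V₀/V)^(Q_out/(Q_in−Q_out)) = 62.5 × (2.99/6.2382)^(1.5826) = 19.518 g.
C = m/V = 19.518/6.2382 = 3.1287 g/m³.

3.13 g/m³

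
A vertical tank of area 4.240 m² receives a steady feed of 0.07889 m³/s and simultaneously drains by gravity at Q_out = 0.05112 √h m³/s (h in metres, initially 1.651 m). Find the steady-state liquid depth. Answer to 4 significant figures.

Accumulation of liquid (constant cross-section A): A dh/dt = Q_in − 0.05112 √h. At steady state dh/dt = 0:
Q_in = 0.05112 √h_ss ⇒ √h_ss = 0.07889/0.05112 = 1.54323.
h_ss = 1.54323² = 2.38156 m. (Since h₀ = 1.651 m < h_ss, the level will rise toward this value.)

2.382 m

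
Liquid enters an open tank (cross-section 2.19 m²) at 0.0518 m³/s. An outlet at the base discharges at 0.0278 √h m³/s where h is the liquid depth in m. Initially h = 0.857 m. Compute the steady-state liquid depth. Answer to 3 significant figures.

A dh/dt = Q_in − 0.0278 √h. Steady state requires inflow = outflow:
Q_in = 0.0278 √h_ss ⇒ √h_ss = 0.0518/0.0278 = 1.8633.
h_ss = 1.8633² = 3.4719 m. (Since h₀ = 0.857 m < h_ss, the level will rise toward this value.)

3.47 m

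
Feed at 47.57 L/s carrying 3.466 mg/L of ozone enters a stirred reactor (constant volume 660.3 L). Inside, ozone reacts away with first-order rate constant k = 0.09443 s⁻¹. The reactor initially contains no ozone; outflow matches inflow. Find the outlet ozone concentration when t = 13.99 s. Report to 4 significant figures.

Accumulation = in − out − consumed: V dC/dt = Q C_in − Q C − k V C.
This is linear with rate a = Q/V + k = 0.166473 s⁻¹.
C_ss = Q C_in/(Q + kV) = 1.49995 mg/L; C(t) = C_ss + (C₀ − C_ss) e^(−a t).
C(13.99) = 1.49995 + (-1.49995)·e^(−0.166473·13.99) = 1.49995 + (-1.49995)·0.0973972 = 1.35386 mg/L.

1.354 mg/L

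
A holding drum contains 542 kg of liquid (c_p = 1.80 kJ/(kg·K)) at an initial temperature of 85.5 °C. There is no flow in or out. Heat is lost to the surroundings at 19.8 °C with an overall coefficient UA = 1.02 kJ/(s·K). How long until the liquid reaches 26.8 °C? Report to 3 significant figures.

2140 s

Lumped-capacitance energy balance: M c_p dT/dt = UA(T_amb − T).
τ = M c_p/UA = 956.47 s; T_ss = T_amb = 19.800 °C.
T(t) = T_ss + (T₀ − T_ss)e^(−t/τ); set T = 26.8:
t = −τ ln[(T − T_ss)/(T₀ − T_ss)] = −956.47 · ln(0.10654) = 2141.7 s.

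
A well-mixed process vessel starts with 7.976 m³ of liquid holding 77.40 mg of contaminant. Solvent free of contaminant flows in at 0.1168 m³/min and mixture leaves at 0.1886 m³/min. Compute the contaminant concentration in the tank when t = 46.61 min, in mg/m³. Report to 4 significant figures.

4.005 mg/m³

Let m(t) be the amount of contaminant. Volume: V(t) = V₀ + (Q_in − Q_out) t = 7.976 − 0.0718000 t; V(46.61) = 4.62940 m³.
Species balance (pure solvent in): dm/dt = −Q_out · m/V(t).
Separate: dm/m = −Q_out dt/V(t) ⇒ ln(m/m₀) = −(Q_out/(Q_in−Q_out)) ln(V/V₀).
m = m₀ (V₀/V)^(Q_out/(Q_in−Q_out)) = 77.40 × (7.976/4.62940)^(-2.62674) = 18.5416 mg.
C = m/V = 18.5416/4.62940 = 4.00518 mg/m³.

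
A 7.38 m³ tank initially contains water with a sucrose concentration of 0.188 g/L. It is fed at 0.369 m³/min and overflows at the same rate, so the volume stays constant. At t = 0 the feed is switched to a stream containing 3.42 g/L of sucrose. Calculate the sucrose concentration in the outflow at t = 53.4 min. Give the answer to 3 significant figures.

Transient balance on the dissolved component: V dC/dt = Q(C_in − C).
Rewrite as dC/dt + C/τ = C_in/τ, τ = V/Q = 20.000 min.
Integrating: C(t) = C_in + (C₀ − C_in) e^(−t/τ).
C(53.4) = 3.42 + (0.188 − 3.42)·e^(−53.4/20.000) = 3.42 + (-3.2320)·0.069252 = 3.1962 g/L.

3.20 g/L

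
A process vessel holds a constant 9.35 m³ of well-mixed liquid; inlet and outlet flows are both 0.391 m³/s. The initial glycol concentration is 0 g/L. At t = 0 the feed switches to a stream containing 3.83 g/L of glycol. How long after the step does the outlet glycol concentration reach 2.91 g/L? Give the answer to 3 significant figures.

Accumulation = in − out for the solute gives V dC/dt = Q(C_in − C), so τ = V/Q = 23.913 s.
C(t) = C_in + (C₀ − C_in) e^(−t/τ). Set C = 2.91 and solve for t:
e^(−t/τ) = (C − C_in)/(C₀ − C_in) = (2.91 − 3.83)/(0 − 3.83) = 0.24021
t = −τ ln(…) = 23.913 × 1.4262 = 34.106 s.

34.1 s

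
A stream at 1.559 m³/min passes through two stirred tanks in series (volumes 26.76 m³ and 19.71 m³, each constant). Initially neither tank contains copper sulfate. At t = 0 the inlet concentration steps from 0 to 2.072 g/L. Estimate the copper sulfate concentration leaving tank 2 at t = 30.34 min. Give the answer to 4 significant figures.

Time constants: τᵢ = Vᵢ/Q for each well-mixed tank.
τ₁ = 26.76/1.559 = 17.1648 min; τ₂ = 19.71/1.559 = 12.6427 min.
Tank 1: C₁ = C_in(1 − e^(−t/τ₁)). Tank 2 (τ₁ ≠ τ₂): C₂ = C_in[1 − (τ₁ e^(−t/τ₁) − τ₂ e^(−t/τ₂))/(τ₁ − τ₂)].
At t = 30.34: e^(−t/τ₁) = 0.170748, e^(−t/τ₂) = 0.0907361.
C₂ = 2.072·[1 − (17.1648·0.170748 − 12.6427·0.0907361)/(4.52213)] = 2.072·0.605559 = 1.25472 g/L.

1.255 g/L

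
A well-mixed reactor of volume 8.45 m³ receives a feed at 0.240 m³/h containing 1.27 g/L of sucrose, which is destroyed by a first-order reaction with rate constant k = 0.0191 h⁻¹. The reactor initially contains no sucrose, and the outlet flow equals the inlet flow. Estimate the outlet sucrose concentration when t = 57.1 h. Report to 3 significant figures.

Species balance: V dC/dt = Q C_in − Q C − k V C.
dC/dt = (Q/V) C_in − (Q/V + k) C; effective rate a = Q/V + k = 0.028402 + 0.0191 = 0.047502 h⁻¹.
C_ss = Q C_in/(Q + kV) = 0.75935 g/L; C(t) = C_ss + (C₀ − C_ss) e^(−a t).
C(57.1) = 0.75935 + (-0.75935)·e^(−0.047502·57.1) = 0.75935 + (-0.75935)·0.066378 = 0.70895 g/L.

0.709 g/L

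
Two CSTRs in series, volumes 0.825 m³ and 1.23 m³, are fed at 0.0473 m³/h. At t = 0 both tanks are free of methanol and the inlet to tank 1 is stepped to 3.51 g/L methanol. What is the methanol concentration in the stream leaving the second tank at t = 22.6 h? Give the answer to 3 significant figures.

0.997 g/L

Species balance on tank i: dCᵢ/dt = (Cᵢ₋₁ − Cᵢ)/τᵢ with τᵢ = Vᵢ/Q.
τ₁ = 0.825/0.0473 = 17.442 h; τ₂ = 1.23/0.0473 = 26.004 h.
Solving the cascade with C₁(0)=C₂(0)=0 gives C₂(t) = C_in[1 − (τ₁ e^(−t/τ₁) − τ₂ e^(−t/τ₂))/(τ₁ − τ₂)].
At t = 22.6: e^(−t/τ₁) = 0.27370, e^(−t/τ₂) = 0.41933.
C₂ = 3.51·[1 − (17.442·0.27370 − 26.004·0.41933)/(-8.5624)] = 3.51·0.28400 = 0.99684 g/L.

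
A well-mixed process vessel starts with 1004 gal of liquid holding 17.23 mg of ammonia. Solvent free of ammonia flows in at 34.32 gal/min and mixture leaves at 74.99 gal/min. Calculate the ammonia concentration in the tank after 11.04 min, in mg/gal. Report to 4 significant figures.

0.01041 mg/gal

Let m(t) be the amount of ammonia. Volume: V(t) = V₀ + (Q_in − Q_out) t = 1004 − 40.6700 t; V(11.04) = 555.003 gal.
Solute balance: dm/dt = 0 − Q_out C = −Q_out m/V(t).
Separate: dm/m = −Q_out dt/V(t) ⇒ ln(m/m₀) = −(Q_out/(Q_in−Q_out)) ln(V/V₀).
m = m₀ (V₀/V)^(Q_out/(Q_in−Q_out)) = 17.23 × (1004/555.003)^(-1.84387) = 5.77569 mg.
C = m/V = 5.77569/555.003 = 0.0104066 mg/gal.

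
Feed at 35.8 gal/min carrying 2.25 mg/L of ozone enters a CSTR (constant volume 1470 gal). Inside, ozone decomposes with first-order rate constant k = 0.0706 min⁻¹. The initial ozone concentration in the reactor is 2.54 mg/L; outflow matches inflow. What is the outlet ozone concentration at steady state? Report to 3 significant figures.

Species balance: V dC/dt = Q C_in − Q C − k V C.
At steady state: 0 = Q C_in − (Q + kV) C_ss, so C_ss = Q C_in/(Q + kV).
C_ss = 35.8·2.25/(35.8 + 0.0706·1470) = 80.550/139.58 = 0.57708 mg/L.

0.577 mg/L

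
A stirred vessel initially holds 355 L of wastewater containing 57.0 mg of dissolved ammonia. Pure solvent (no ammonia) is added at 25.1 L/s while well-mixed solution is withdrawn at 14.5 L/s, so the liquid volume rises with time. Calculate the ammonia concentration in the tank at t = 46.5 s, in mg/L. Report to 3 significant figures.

0.0204 mg/L

Total volume: dV/dt = Q_in − Q_out = 10.600 L/s, so V(t) = 355 + 10.600 t and V(46.5) = 847.90 L.
Solute balance: dm/dt = 0 − Q_out C = −Q_out m/V(t).
Separate: dm/m = −Q_out dt/V(t) ⇒ ln(m/m₀) = −(Q_out/(Q_in−Q_out)) ln(V/V₀).
m = m₀ (V₀/V)^(Q_out/(Q_in−Q_out)) = 57.0 × (355/847.90)^(1.3679) = 17.324 mg.
C = m/V = 17.324/847.90 = 0.020431 mg/L.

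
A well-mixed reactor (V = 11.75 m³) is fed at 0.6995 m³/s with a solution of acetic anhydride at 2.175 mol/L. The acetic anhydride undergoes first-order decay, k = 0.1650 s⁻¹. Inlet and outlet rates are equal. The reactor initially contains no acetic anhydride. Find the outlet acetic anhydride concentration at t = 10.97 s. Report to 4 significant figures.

0.5276 mol/L

Species balance: V dC/dt = Q C_in − Q C − k V C.
dC/dt = (Q/V) C_in − (Q/V + k) C; effective rate a = Q/V + k = 0.0595319 + 0.1650 = 0.224532 s⁻¹.
C_ss = Q C_in/(Q + kV) = 0.576675 mol/L; C(t) = C_ss + (C₀ − C_ss) e^(−a t).
C(10.97) = 0.576675 + (-0.576675)·e^(−0.224532·10.97) = 0.576675 + (-0.576675)·0.0851692 = 0.527560 mol/L.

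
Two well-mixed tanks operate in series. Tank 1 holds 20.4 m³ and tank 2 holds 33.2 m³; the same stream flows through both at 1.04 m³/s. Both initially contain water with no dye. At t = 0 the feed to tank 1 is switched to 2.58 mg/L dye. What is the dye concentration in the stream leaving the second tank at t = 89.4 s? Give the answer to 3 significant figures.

Species balance on tank i: dCᵢ/dt = (Cᵢ₋₁ − Cᵢ)/τᵢ with τᵢ = Vᵢ/Q.
τ₁ = 20.4/1.04 = 19.615 s; τ₂ = 33.2/1.04 = 31.923 s.
Tank 1: C₁ = C_in(1 − e^(−t/τ₁)). Tank 2 (τ₁ ≠ τ₂): C₂ = C_in[1 − (τ₁ e^(−t/τ₁) − τ₂ e^(−t/τ₂))/(τ₁ − τ₂)].
At t = 89.4: e^(−t/τ₁) = 0.010487, e^(−t/τ₂) = 0.060781.
C₂ = 2.58·[1 − (19.615·0.010487 − 31.923·0.060781)/(-12.308)] = 2.58·0.85906 = 2.2164 mg/L.

2.22 mg/L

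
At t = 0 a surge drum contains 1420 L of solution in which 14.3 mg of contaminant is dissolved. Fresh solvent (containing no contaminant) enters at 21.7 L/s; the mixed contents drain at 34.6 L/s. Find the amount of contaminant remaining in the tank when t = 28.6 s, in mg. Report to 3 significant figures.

Total volume: dV/dt = Q_in − Q_out = -12.900 L/s, so V(t) = 1420 − 12.900 t and V(28.6) = 1051.1 L.
Solute balance: dm/dt = 0 − Q_out C = −Q_out m/V(t).
dm/m = −Q_out dt/(V₀ − 12.900 t); integrating gives ln(m/m₀) = −(Q_out/(Q_in−Q_out)) ln(V/V₀).
m = m₀ (V₀/V)^(Q_out/(Q_in−Q_out)) = 14.3 × (1420/1051.1)^(-2.6822) = 6.3809 mg.

6.38 mg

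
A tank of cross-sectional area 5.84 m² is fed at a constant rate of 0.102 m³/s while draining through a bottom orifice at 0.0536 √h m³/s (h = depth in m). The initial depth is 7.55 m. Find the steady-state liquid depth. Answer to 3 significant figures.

3.62 m

A dh/dt = Q_in − 0.0536 √h. Steady state requires inflow = outflow:
Q_in = 0.0536 √h_ss ⇒ √h_ss = 0.102/0.0536 = 1.9030.
h_ss = 1.9030² = 3.6214 m. (Since h₀ = 7.55 m > h_ss, the level will fall toward this value.)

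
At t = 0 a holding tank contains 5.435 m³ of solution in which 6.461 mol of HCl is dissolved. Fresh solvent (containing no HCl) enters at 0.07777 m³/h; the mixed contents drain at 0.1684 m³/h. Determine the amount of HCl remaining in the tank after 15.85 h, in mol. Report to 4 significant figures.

Total volume: dV/dt = Q_in − Q_out = -0.0906300 m³/h, so V(t) = 5.435 − 0.0906300 t and V(15.85) = 3.99851 m³.
Species balance (pure solvent in): dm/dt = −Q_out · m/V(t).
dm/m = −Q_out dt/(V₀ − 0.0906300 t); integrating gives ln(m/m₀) = −(Q_out/(Q_in−Q_out)) ln(V/V₀).
m = m₀ (V₀/V)^(Q_out/(Q_in−Q_out)) = 6.461 × (5.435/3.99851)^(-1.85810) = 3.65269 mol.

3.653 mol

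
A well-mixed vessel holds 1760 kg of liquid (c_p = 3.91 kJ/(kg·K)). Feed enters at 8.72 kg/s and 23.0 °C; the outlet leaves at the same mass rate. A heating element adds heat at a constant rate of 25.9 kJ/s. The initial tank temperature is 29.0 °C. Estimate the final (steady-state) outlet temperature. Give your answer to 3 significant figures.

M c_p dT/dt = ṁ c_p (T_in − T) + Q̇.
At steady state dT/dt = 0 ⇒ T_ss = T_in + Q̇/(ṁ c_p) = 23.0 + 25.9/(8.72·3.91) = 23.760 °C.

23.8 °C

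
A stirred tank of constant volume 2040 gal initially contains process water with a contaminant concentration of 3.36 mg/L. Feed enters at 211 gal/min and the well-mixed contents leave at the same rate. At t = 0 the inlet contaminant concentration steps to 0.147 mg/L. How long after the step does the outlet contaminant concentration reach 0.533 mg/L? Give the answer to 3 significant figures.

Species balance: V dC/dt = Q(C_in − C) ⇒ τ = V/Q = 9.6682 min.
C(t) = C_in + (C₀ − C_in) e^(−t/τ). Set C = 0.533 and solve for t:
e^(−t/τ) = (C − C_in)/(C₀ − C_in) = (0.533 − 0.147)/(3.36 − 0.147) = 0.12014
t = −τ ln(…) = 9.6682 × 2.1191 = 20.488 min.

20.5 min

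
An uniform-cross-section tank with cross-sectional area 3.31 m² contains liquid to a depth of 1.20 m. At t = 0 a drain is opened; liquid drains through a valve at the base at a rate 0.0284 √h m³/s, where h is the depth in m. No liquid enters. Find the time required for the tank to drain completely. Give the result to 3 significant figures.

With no inflow, A dh/dt = −0.0284 √h.
This is separable: 2 d(√h)/dt = −0.0284/A, so √h = √h₀ − (0.0284/(2A)) t.
Tank is empty when √h = 0: t_empty = 2A√h₀/0.0284.
t_empty = 2·3.31·√1.20/0.0284 = 6.6200·1.0954/0.0284 = 255.35 s.

255 s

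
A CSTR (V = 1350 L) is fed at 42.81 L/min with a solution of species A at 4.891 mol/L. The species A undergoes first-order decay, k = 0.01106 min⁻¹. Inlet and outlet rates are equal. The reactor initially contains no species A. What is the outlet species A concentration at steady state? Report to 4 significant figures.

Species balance: V dC/dt = Q C_in − Q C − k V C.
Steady state (dC/dt = 0): C_ss = Q C_in/(Q + kV) = C_in/(1 + kV/Q).
C_ss = 42.81·4.891/(42.81 + 0.01106·1350) = 209.384/57.7410 = 3.62626 mol/L.

3.626 mol/L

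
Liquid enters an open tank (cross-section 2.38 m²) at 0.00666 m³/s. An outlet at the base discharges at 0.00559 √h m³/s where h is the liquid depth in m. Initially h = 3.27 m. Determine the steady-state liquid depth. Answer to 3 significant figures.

1.42 m

Level balance: A dh/dt = 0.00666 − 0.00559 √h. Setting dh/dt = 0:
Q_in = 0.00559 √h_ss ⇒ √h_ss = 0.00666/0.00559 = 1.1914.
h_ss = 1.1914² = 1.4195 m. (Since h₀ = 3.27 m > h_ss, the level will fall toward this value.)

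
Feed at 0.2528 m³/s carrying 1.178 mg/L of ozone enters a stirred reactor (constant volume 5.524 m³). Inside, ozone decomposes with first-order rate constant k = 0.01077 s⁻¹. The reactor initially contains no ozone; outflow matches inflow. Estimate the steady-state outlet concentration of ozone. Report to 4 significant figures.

Accumulation = in − out − consumed: V dC/dt = Q C_in − Q C − k V C.
At steady state: 0 = Q C_in − (Q + kV) C_ss, so C_ss = Q C_in/(Q + kV).
C_ss = 0.2528·1.178/(0.2528 + 0.01077·5.524) = 0.297798/0.312293 = 0.953585 mg/L.

0.9536 mg/L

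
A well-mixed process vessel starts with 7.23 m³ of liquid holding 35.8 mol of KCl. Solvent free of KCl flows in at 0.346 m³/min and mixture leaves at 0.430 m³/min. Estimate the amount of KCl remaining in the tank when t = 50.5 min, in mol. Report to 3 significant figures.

Total volume: dV/dt = Q_in − Q_out = -0.084000 m³/min, so V(t) = 7.23 − 0.084000 t and V(50.5) = 2.9880 m³.
No KCl enters, so dm/dt = −Q_out · (m/V).
Separate: dm/m = −Q_out dt/V(t) ⇒ ln(m/m₀) = −(Q_out/(Q_in−Q_out)) ln(V/V₀).
m = m₀ (V₀/V)^(Q_out/(Q_in−Q_out)) = 35.8 × (7.23/2.9880)^(-5.1190) = 0.38852 mol.

0.389 mol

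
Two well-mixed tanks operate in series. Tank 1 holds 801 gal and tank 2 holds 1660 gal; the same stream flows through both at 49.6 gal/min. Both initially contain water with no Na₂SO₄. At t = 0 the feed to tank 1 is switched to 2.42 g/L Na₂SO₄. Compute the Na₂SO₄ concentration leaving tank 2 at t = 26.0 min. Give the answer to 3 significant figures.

0.721 g/L

Species balance on tank i: dCᵢ/dt = (Cᵢ₋₁ − Cᵢ)/τᵢ with τᵢ = Vᵢ/Q.
τ₁ = 801/49.6 = 16.149 min; τ₂ = 1660/49.6 = 33.468 min.
Tank 1: C₁ = C_in(1 − e^(−t/τ₁)). Tank 2 (τ₁ ≠ τ₂): C₂ = C_in[1 − (τ₁ e^(−t/τ₁) − τ₂ e^(−t/τ₂))/(τ₁ − τ₂)].
At t = 26.0: e^(−t/τ₁) = 0.19989, e^(−t/τ₂) = 0.45984.
C₂ = 2.42·[1 − (16.149·0.19989 − 33.468·0.45984)/(-17.319)] = 2.42·0.29775 = 0.72056 g/L.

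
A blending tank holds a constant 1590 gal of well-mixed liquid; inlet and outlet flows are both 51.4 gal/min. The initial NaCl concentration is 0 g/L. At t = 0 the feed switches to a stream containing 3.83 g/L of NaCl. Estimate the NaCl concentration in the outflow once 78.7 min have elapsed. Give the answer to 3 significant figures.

3.53 g/L

Unsteady species balance (constant V, well mixed): V dC/dt = Q(C_in − C).
Rewrite as dC/dt + C/τ = C_in/τ, τ = V/Q = 30.934 min.
Solution: C(t) = C_in + (C₀ − C_in) e^(−t/τ).
C(78.7) = 3.83 + (0 − 3.83)·e^(−78.7/30.934) = 3.83 + (-3.8300)·0.078541 = 3.5292 g/L.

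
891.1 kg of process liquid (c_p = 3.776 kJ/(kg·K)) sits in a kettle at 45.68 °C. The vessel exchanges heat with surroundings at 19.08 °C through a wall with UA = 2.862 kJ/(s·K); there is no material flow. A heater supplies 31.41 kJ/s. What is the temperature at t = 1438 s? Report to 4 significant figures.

Lumped-capacitance energy balance: M c_p dT/dt = UA(T_amb − T) + Q̇.
dT/dt = (T_ss − T)/τ with T_ss = T_amb + Q̇/UA = 19.08 + 31.41/2.862 = 30.0548 °C, τ = M c_p/UA = 891.1·3.776/2.862 = 1175.68 s.
T approaches T_ss exponentially: T(t) = T_ss + (T₀ − T_ss) e^(−t/τ).
T(1438) = 30.0548 + (15.6252)·0.294310 = 34.6535 °C.

34.65 °C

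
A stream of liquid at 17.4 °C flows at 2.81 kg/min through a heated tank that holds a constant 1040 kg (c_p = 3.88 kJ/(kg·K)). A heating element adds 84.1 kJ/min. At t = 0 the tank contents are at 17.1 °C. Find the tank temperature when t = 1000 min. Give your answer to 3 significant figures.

24.6 °C

First-law balance (no shaft work): M c_p dT/dt = ṁ c_p (T_in − T) + 84.1.
τ = M/ṁ = 370.11 min; T_ss = T_in + Q̇/(ṁ c_p) = 17.4 + 84.1/(2.81·3.88) = 25.114 °C.
This is linear first-order; T(t) = T_ss + (T₀ − T_ss) e^(−t/τ).
T(1000) = 25.114 + (-8.0136)·e^(−1000/370.11) = 25.114 + (-8.0136)·0.067076 = 24.576 °C.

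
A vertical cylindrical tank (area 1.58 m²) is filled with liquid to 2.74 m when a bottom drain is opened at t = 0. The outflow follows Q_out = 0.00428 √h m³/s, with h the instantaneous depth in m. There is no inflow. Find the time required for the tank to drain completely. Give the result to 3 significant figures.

With no inflow, A dh/dt = −0.00428 √h.
Separate and integrate: 2(√h − √h₀) = −(0.00428/A) t.
Set h = 0: 2√h₀ = (0.00428/A) t_empty ⇒ t_empty = 2A√h₀/0.00428.
t_empty = 2·1.58·√2.74/0.00428 = 3.1600·1.6553/0.00428 = 1222.1 s.

1220 s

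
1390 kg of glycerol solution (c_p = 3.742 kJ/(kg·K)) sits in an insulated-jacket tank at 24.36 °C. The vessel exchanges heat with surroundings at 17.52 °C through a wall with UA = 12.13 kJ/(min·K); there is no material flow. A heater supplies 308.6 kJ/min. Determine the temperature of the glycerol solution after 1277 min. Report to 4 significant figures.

42.01 °C

Energy balance: M c_p dT/dt = −UA(T − T_amb) + Q̇.
dT/dt = (T_ss − T)/τ with T_ss = T_amb + Q̇/UA = 17.52 + 308.6/12.13 = 42.9611 °C, τ = M c_p/UA = 1390·3.742/12.13 = 428.803 min.
Integrating: T(t) = T_ss + (T₀ − T_ss) e^(−t/τ).
T(1277) = 42.9611 + (-18.6011)·0.0508916 = 42.0144 °C.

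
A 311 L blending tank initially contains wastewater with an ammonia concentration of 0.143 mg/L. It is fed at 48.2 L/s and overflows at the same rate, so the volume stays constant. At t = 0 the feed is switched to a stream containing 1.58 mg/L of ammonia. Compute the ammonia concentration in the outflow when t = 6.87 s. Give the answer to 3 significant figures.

Species balance on the tank: V dC/dt = Q(C_in − C).
Time constant τ = V/Q = 311/48.2 = 6.4523 s.
Solution: C(t) = C_in + (C₀ − C_in) e^(−t/τ).
C(6.87) = 1.58 + (0.143 − 1.58)·e^(−6.87/6.4523) = 1.58 + (-1.4370)·0.34482 = 1.0845 mg/L.

1.08 mg/L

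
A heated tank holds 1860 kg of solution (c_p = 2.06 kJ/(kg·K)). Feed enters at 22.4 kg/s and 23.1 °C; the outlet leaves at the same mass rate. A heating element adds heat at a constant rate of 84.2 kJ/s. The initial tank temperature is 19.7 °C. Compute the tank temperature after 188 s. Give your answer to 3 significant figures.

First-law balance (no shaft work): M c_p dT/dt = ṁ c_p (T_in − T) + 84.2.
τ = M/ṁ = 83.036 s; T_ss = T_in + Q̇/(ṁ c_p) = 23.1 + 84.2/(22.4·2.06) = 24.925 °C.
This is linear first-order; T(t) = T_ss + (T₀ − T_ss) e^(−t/τ).
T(188) = 24.925 + (-5.2247)·e^(−188/83.036) = 24.925 + (-5.2247)·0.10392 = 24.382 °C.

24.4 °C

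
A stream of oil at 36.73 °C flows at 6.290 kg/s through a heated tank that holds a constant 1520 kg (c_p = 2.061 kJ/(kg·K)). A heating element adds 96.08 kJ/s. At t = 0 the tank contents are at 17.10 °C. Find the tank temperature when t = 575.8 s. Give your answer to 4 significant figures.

M c_p dT/dt = ṁ c_p (T_in − T) + Q̇.
Rearrange: dT/dt = (T_ss − T)/τ with τ = M/ṁ = 241.653 s and T_ss = T_in + Q̇/(ṁ c_p) = 44.1415 °C.
Solution: T(t) = T_ss + (T₀ − T_ss) e^(−t/τ).
T(575.8) = 44.1415 + (-27.0415)·e^(−575.8/241.653) = 44.1415 + (-27.0415)·0.0922963 = 41.6456 °C.

41.65 °C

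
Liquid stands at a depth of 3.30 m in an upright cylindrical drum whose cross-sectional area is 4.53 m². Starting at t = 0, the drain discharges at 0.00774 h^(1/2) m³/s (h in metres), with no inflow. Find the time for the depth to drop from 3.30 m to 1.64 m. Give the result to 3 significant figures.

627 s

A dh/dt = −Q_out = −0.00774 √h.
∫ h^(−1/2) dh = −(0.00774/A) ∫ dt, giving 2√h = 2√h₀ − (0.00774/A) t.
t = 2A(√h₀ − √h)/0.00774 = 2·4.53·(√3.30 − √1.64)/0.00774
  = 9.0600 × (1.8166 − 1.2806) / 0.00774 = 627.37 s.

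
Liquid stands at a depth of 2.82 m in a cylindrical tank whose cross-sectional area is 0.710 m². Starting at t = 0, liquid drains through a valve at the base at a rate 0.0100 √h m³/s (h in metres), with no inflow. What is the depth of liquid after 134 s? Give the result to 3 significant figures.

0.541 m

A dh/dt = −Q_out = −0.0100 √h.
This is separable: 2 d(√h)/dt = −0.0100/A, so √h = √h₀ − (0.0100/(2A)) t.
√h = √2.82 − 0.0100·134/(2·0.710) = 1.6793 − 0.94366 = 0.73562.
h = 0.73562² = 0.54114 m.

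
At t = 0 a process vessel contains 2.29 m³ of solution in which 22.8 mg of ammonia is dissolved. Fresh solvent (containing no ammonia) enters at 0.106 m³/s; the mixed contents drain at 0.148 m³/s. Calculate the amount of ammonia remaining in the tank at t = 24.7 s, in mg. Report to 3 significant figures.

Total volume: dV/dt = Q_in − Q_out = -0.042000 m³/s, so V(t) = 2.29 − 0.042000 t and V(24.7) = 1.2526 m³.
Species balance (pure solvent in): dm/dt = −Q_out · m/V(t).
Separate: dm/m = −Q_out dt/V(t) ⇒ ln(m/m₀) = −(Q_out/(Q_in−Q_out)) ln(V/V₀).
m = m₀ (V₀/V)^(Q_out/(Q_in−Q_out)) = 22.8 × (2.29/1.2526)^(-3.5238) = 2.7203 mg.

2.72 mg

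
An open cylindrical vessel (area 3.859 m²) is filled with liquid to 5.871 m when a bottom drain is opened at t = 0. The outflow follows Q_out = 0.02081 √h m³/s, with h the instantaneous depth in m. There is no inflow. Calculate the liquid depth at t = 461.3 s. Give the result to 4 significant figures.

1.391 m

With no inflow, A dh/dt = −0.02081 √h.
∫ h^(−1/2) dh = −(0.02081/A) ∫ dt, giving 2√h = 2√h₀ − (0.02081/A) t.
√h = √5.871 − 0.02081·461.3/(2·3.859) = 2.42301 − 1.24380 = 1.17921.
h = 1.17921² = 1.39055 m.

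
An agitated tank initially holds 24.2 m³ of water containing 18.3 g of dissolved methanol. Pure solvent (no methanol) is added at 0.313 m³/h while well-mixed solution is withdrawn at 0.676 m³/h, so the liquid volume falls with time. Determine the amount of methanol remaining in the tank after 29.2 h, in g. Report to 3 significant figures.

Total volume: dV/dt = Q_in − Q_out = -0.36300 m³/h, so V(t) = 24.2 − 0.36300 t and V(29.2) = 13.600 m³.
Species balance (pure solvent in): dm/dt = −Q_out · m/V(t).
Separate: dm/m = −Q_out dt/V(t) ⇒ ln(m/m₀) = −(Q_out/(Q_in−Q_out)) ln(V/V₀).
m = m₀ (V₀/V)^(Q_out/(Q_in−Q_out)) = 18.3 × (24.2/13.600)^(-1.8623) = 6.2574 g.

6.26 g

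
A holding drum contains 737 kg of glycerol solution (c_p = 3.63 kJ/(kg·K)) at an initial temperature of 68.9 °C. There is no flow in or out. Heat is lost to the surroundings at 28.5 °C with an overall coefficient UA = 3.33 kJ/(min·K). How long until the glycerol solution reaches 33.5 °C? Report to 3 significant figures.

1680 min

Lumped-capacitance energy balance: M c_p dT/dt = UA(T_amb − T).
τ = M c_p/UA = 803.40 min; T_ss = T_amb = 28.500 °C.
T(t) = T_ss + (T₀ − T_ss)e^(−t/τ); set T = 33.5:
t = −τ ln[(T − T_ss)/(T₀ − T_ss)] = −803.40 · ln(0.12376) = 1678.6 min.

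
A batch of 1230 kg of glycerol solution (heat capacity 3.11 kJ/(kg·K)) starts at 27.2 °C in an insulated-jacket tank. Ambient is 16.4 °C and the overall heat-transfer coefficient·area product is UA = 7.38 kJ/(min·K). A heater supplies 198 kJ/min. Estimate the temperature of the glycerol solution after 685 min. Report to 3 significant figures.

M c_p dT/dt = −UA(T − T_amb) + Q̇.
dT/dt = (T_ss − T)/τ with T_ss = T_amb + Q̇/UA = 16.4 + 198/7.38 = 43.229 °C, τ = M c_p/UA = 1230·3.11/7.38 = 518.33 min.
Integrating: T(t) = T_ss + (T₀ − T_ss) e^(−t/τ).
T(685) = 43.229 + (-16.029)·0.26672 = 38.954 °C.

39.0 °C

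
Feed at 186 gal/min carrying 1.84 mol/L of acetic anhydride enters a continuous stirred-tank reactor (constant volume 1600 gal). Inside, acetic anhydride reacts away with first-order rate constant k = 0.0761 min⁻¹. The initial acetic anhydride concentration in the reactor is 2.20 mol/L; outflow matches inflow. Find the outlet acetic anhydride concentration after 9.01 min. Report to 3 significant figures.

1.30 mol/L

V dC/dt = Q(C_in − C) − k V C.
dC/dt = (Q/V) C_in − (Q/V + k) C; effective rate a = Q/V + k = 0.11625 + 0.0761 = 0.19235 min⁻¹.
C_ss = Q C_in/(Q + kV) = 1.1120 mol/L; C(t) = C_ss + (C₀ − C_ss) e^(−a t).
C(9.01) = 1.1120 + (1.0880)·e^(−0.19235·9.01) = 1.1120 + (1.0880)·0.17674 = 1.3043 mol/L.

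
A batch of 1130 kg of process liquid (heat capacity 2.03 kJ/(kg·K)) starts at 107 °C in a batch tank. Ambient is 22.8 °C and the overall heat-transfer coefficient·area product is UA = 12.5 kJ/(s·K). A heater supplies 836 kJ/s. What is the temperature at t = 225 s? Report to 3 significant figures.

Lumped-capacitance energy balance: M c_p dT/dt = UA(T_amb − T) + Q̇.
dT/dt = (T_ss − T)/τ with T_ss = T_amb + Q̇/UA = 22.8 + 836/12.5 = 89.680 °C, τ = M c_p/UA = 1130·2.03/12.5 = 183.51 s.
Solution: T(t) = T_ss + (T₀ − T_ss) e^(−t/τ).
T(225) = 89.680 + (17.320)·0.29344 = 94.762 °C.

94.8 °C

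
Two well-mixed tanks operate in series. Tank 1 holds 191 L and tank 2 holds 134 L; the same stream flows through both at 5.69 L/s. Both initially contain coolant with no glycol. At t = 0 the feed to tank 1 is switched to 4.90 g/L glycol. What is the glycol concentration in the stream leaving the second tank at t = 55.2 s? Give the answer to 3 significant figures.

Time constants: τᵢ = Vᵢ/Q for each well-mixed tank.
τ₁ = 191/5.69 = 33.568 s; τ₂ = 134/5.69 = 23.550 s.
Solving the cascade with C₁(0)=C₂(0)=0 gives C₂(t) = C_in[1 − (τ₁ e^(−t/τ₁) − τ₂ e^(−t/τ₂))/(τ₁ − τ₂)].
At t = 55.2: e^(−t/τ₁) = 0.19312, e^(−t/τ₂) = 0.095949.
C₂ = 4.90·[1 − (33.568·0.19312 − 23.550·0.095949)/(10.018)] = 4.90·0.57844 = 2.8344 g/L.

2.83 g/L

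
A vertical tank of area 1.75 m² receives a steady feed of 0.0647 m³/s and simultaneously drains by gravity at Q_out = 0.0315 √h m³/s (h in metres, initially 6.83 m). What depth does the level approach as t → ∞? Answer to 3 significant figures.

4.22 m

Level balance: A dh/dt = 0.0647 − 0.0315 √h. Setting dh/dt = 0:
Q_in = 0.0315 √h_ss ⇒ √h_ss = 0.0647/0.0315 = 2.0540.
h_ss = 2.0540² = 4.2188 m. (Since h₀ = 6.83 m > h_ss, the level will fall toward this value.)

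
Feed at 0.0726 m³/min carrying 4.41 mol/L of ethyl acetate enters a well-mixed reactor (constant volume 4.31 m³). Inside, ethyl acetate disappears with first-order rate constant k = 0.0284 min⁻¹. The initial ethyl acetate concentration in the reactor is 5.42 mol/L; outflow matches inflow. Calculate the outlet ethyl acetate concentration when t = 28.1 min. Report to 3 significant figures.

2.70 mol/L

Accumulation = in − out − consumed: V dC/dt = Q C_in − Q C − k V C.
dC/dt = (Q/V) C_in − (Q/V + k) C; effective rate a = Q/V + k = 0.016845 + 0.0284 = 0.045245 min⁻¹.
C_ss = Q C_in/(Q + kV) = 1.6418 mol/L; C(t) = C_ss + (C₀ − C_ss) e^(−a t).
C(28.1) = 1.6418 + (3.7782)·e^(−0.045245·28.1) = 1.6418 + (3.7782)·0.28045 = 2.7014 mol/L.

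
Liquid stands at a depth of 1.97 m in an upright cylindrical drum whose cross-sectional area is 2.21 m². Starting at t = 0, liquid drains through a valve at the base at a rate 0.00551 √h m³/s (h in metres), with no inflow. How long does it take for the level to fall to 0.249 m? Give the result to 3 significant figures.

726 s

A dh/dt = −Q_out = −0.00551 √h.
Separate and integrate: 2(√h − √h₀) = −(0.00551/A) t.
t = 2A(√h₀ − √h)/0.00551 = 2·2.21·(√1.97 − √0.249)/0.00551
  = 4.4200 × (1.4036 − 0.49900) / 0.00551 = 725.62 s.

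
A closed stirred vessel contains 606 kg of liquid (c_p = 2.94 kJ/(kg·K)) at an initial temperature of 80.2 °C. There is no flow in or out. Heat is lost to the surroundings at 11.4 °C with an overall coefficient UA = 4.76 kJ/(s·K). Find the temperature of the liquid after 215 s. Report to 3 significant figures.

50.1 °C

M c_p dT/dt = −UA(T − T_amb).
dT/dt = (T_ss − T)/τ with T_ss = T_amb = 11.400 °C, τ = M c_p/UA = 606·2.94/4.76 = 374.29 s.
T approaches T_ss exponentially: T(t) = T_ss + (T₀ − T_ss) e^(−t/τ).
T(215) = 11.400 + (68.800)·0.56303 = 50.137 °C.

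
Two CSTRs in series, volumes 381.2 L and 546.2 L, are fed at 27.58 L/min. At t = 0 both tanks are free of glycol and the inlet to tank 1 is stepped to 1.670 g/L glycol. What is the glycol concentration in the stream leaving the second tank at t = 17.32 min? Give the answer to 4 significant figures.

Species balance on tank i: dCᵢ/dt = (Cᵢ₋₁ − Cᵢ)/τᵢ with τᵢ = Vᵢ/Q.
τ₁ = 381.2/27.58 = 13.8216 min; τ₂ = 546.2/27.58 = 19.8042 min.
Solving the cascade with C₁(0)=C₂(0)=0 gives C₂(t) = C_in[1 − (τ₁ e^(−t/τ₁) − τ₂ e^(−t/τ₂))/(τ₁ − τ₂)].
At t = 17.32: e^(−t/τ₁) = 0.285615, e^(−t/τ₂) = 0.417045.
C₂ = 1.670·[1 − (13.8216·0.285615 − 19.8042·0.417045)/(-5.98260)] = 1.670·0.279313 = 0.466452 g/L.

0.4665 g/L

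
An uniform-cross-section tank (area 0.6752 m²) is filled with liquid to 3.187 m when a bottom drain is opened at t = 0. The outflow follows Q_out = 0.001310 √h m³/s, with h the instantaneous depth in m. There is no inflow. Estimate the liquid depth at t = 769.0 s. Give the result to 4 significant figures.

With no inflow, A dh/dt = −0.001310 √h.
This is separable: 2 d(√h)/dt = −0.001310/A, so √h = √h₀ − (0.001310/(2A)) t.
√h = √3.187 − 0.001310·769.0/(2·0.6752) = 1.78522 − 0.745994 = 1.03922.
h = 1.03922² = 1.07999 m.

1.080 m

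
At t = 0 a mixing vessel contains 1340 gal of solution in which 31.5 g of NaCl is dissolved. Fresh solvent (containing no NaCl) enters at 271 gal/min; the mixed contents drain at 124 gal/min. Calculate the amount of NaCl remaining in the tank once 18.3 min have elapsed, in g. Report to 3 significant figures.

Let m(t) be the amount of NaCl. Volume: V(t) = V₀ + (Q_in − Q_out) t = 1340 + 147.00 t; V(18.3) = 4030.1 gal.
No NaCl enters, so dm/dt = −Q_out · (m/V).
Separate: dm/m = −Q_out dt/V(t) ⇒ ln(m/m₀) = −(Q_out/(Q_in−Q_out)) ln(V/V₀).
m = m₀ (V₀/V)^(Q_out/(Q_in−Q_out)) = 31.5 × (1340/4030.1)^(0.84354) = 12.443 g.

12.4 g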